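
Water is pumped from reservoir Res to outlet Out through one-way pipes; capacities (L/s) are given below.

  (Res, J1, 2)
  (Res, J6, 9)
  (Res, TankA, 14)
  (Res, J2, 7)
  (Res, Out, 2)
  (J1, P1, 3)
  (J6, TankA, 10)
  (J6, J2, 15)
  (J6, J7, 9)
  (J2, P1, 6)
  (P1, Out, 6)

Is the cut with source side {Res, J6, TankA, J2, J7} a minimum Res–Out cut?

Given cut capacity: 2 + 2 + 6 = 10.
Augment Res→Out: bottleneck 2, flow now 2.
Augment Res→J1→P1→Out: bottleneck 2, flow now 4.
Augment Res→J2→P1→Out: bottleneck 4, flow now 8.
No augmenting path remains; maximum flow = 8.
In the residual graph, reachable from Res: {Res, J1, J6, TankA, J2, P1, J7}.
Min-cut edges: Res→Out (2), P1→Out (6); capacity 2 + 6 = 8.
Cut capacity 10 exceeds the max flow 8, so it is not minimum.

No — its capacity is 10, but the minimum cut has capacity 8.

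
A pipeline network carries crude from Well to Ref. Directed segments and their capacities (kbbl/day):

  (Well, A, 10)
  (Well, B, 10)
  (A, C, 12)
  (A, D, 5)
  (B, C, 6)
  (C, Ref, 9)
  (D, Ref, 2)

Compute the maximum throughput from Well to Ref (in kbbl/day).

11

Augment Well→A→C→Ref: bottleneck 9, flow now 9.
Augment Well→A→D→Ref: bottleneck 1, flow now 10.
Augment Well→B→C→A→D→Ref: bottleneck 1, flow now 11. (uses reverse residual edge)
No augmenting path remains; maximum flow = 11.
In the residual graph, reachable from Well: {Well, A, B, C, D}.
Min-cut edges: C→Ref (9), D→Ref (2); capacity 9 + 2 = 11.
This cut is saturated, so no flow can exceed 11.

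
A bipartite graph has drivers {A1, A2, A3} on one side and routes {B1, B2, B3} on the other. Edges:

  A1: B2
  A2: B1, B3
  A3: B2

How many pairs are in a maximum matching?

2

Unit-capacity flow: source→left, listed edges, right→sink; max matching = max flow.
Augmenting path A1→B2 (+1); matched 1.
Augmenting path A2→B1 (+1); matched 2.
No augmenting path remains; maximum matching = 2.
König certificate: {A2, B2} is a vertex cover of size 2 (every listed pair touches it), so no matching can be larger.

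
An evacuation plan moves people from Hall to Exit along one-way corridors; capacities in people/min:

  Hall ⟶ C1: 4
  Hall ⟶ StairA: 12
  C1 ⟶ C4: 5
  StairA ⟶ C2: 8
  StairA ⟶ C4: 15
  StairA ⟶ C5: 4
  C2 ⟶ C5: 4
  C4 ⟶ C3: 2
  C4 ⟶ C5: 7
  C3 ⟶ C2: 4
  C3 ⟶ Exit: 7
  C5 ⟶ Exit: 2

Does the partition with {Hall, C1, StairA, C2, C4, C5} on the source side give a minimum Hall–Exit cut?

Given cut capacity: 2 + 2 = 4.
Augment Hall→StairA→C5→Exit: bottleneck 2, flow now 2.
Augment Hall→C1→C4→C3→Exit: bottleneck 2, flow now 4.
No augmenting path remains; maximum flow = 4.
Cut capacity 4 equals the max flow, so it is a minimum cut.

Yes — it is a minimum cut (capacity 4).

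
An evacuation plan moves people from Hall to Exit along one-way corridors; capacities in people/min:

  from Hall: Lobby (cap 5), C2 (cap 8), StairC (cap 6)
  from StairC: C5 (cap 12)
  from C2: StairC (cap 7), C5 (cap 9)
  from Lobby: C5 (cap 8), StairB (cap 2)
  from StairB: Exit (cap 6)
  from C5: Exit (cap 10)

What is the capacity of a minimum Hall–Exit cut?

12

Augment Hall→StairC→C5→Exit: bottleneck 6, flow now 6.
Augment Hall→C2→C5→Exit: bottleneck 4, flow now 10.
Augment Hall→Lobby→StairB→Exit: bottleneck 2, flow now 12.
No augmenting path remains; maximum flow = 12.
By max-flow min-cut, the minimum cut capacity equals the max flow.
In the residual graph, reachable from Hall: {Hall, StairC, C2, Lobby, C5}.
Min-cut edges: Lobby→StairB (2), C5→Exit (10); capacity 2 + 10 = 12.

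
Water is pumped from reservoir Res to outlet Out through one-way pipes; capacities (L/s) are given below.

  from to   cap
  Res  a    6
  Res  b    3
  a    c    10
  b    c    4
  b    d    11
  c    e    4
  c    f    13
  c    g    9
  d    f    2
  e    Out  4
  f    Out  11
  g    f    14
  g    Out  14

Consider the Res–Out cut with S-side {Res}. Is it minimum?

Yes — it is a minimum cut (capacity 9).

Given cut capacity: 6 + 3 = 9.
Augment Res→a→c→e→Out: bottleneck 4, flow now 4.
Augment Res→a→c→f→Out: bottleneck 2, flow now 6.
Augment Res→b→c→f→Out: bottleneck 3, flow now 9.
No augmenting path remains; maximum flow = 9.
Cut capacity 9 equals the max flow, so it is a minimum cut.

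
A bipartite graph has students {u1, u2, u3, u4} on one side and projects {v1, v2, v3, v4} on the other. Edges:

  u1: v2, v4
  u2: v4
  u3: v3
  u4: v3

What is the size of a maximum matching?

3

Unit-capacity flow: source→left, listed edges, right→sink; max matching = max flow.
Augmenting path u1→v2 (+1); matched 1.
Augmenting path u2→v4 (+1); matched 2.
Augmenting path u3→v3 (+1); matched 3.
No augmenting path remains; maximum matching = 3.
König certificate: {u1, u2, v3} is a vertex cover of size 3 (every listed pair touches it), so no matching can be larger.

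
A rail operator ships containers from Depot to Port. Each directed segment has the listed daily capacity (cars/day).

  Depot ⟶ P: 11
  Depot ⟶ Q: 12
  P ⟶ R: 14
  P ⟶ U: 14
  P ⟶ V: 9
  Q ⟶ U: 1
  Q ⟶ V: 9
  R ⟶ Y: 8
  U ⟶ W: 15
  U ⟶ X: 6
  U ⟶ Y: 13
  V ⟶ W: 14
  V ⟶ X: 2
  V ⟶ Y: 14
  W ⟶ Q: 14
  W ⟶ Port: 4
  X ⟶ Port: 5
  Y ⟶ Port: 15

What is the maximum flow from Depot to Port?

Augment Depot→P→R→Y→Port: bottleneck 8, flow now 8.
Augment Depot→P→U→W→Port: bottleneck 3, flow now 11.
Augment Depot→Q→U→W→Port: bottleneck 1, flow now 12.
Augment Depot→Q→V→X→Port: bottleneck 2, flow now 14.
Augment Depot→Q→V→Y→Port: bottleneck 7, flow now 21.
No augmenting path remains; maximum flow = 21.
In the residual graph, reachable from Depot: {Depot, Q}.
Min-cut edges: Depot→P (11), Q→U (1), Q→V (9); capacity 11 + 1 + 9 = 21.
This cut is saturated, so no flow can exceed 21.

21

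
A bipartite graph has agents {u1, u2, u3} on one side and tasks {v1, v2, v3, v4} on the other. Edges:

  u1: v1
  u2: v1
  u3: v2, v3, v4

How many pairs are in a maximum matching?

2

Unit-capacity flow: source→left, listed edges, right→sink; max matching = max flow.
Augmenting path u1→v1 (+1); matched 1.
Augmenting path u3→v2 (+1); matched 2.
No augmenting path remains; maximum matching = 2.
König certificate: {u3, v1} is a vertex cover of size 2 (every listed pair touches it), so no matching can be larger.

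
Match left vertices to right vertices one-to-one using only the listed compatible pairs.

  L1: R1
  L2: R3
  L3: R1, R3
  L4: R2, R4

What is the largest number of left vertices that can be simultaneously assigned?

Unit-capacity flow: source→left, listed edges, right→sink; max matching = max flow.
Augmenting path L1→R1 (+1); matched 1.
Augmenting path L2→R3 (+1); matched 2.
Augmenting path L4→R2 (+1); matched 3.
No augmenting path remains; maximum matching = 3.
König certificate: {L4, R1, R3} is a vertex cover of size 3 (every listed pair touches it), so no matching can be larger.

3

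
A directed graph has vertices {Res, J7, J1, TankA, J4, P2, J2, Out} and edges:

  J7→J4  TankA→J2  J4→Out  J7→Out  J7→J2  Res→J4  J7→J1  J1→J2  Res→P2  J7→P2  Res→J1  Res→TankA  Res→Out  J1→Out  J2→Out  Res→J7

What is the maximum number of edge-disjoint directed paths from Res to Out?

5

Assign every edge capacity 1; by Menger, the answer equals the max flow.
Path Res→Out (+1); total 1.
Path Res→J7→Out (+1); total 2.
Path Res→J1→Out (+1); total 3.
Path Res→J4→Out (+1); total 4.
Path Res→TankA→J2→Out (+1); total 5.
No residual Res→Out path; max flow = 5.
Certifying cut of size 5: {Res→J1, Res→J4, Res→J7, Res→Out, Res→TankA}.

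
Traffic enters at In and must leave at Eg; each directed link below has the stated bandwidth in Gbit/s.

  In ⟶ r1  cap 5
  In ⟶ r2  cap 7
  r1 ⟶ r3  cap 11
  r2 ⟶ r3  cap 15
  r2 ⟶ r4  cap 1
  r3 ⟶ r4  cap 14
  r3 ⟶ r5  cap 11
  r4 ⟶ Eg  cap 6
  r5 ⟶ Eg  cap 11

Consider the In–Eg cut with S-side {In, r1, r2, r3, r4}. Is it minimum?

No — its capacity is 17, but the minimum cut has capacity 12.

Given cut capacity: 11 + 6 = 17.
Augment In→r2→r4→Eg: bottleneck 1, flow now 1.
Augment In→r1→r3→r4→Eg: bottleneck 5, flow now 6.
Augment In→r2→r3→r5→Eg: bottleneck 6, flow now 12.
No augmenting path remains; maximum flow = 12.
In the residual graph, reachable from In: {In}.
Min-cut edges: In→r1 (5), In→r2 (7); capacity 5 + 7 = 12.
Cut capacity 17 exceeds the max flow 12, so it is not minimum.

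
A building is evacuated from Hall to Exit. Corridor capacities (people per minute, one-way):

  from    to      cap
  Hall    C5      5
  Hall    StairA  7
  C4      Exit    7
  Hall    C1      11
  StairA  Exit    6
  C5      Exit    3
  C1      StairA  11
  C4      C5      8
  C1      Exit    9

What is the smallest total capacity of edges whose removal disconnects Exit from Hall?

18

Augment Hall→C1→Exit: bottleneck 9, flow now 9.
Augment Hall→StairA→Exit: bottleneck 6, flow now 15.
Augment Hall→C5→Exit: bottleneck 3, flow now 18.
No augmenting path remains; maximum flow = 18.
By max-flow min-cut, the minimum cut capacity equals the max flow.
In the residual graph, reachable from Hall: {Hall, C1, StairA, C5}.
Min-cut edges: C1→Exit (9), StairA→Exit (6), C5→Exit (3); capacity 9 + 6 + 3 = 18.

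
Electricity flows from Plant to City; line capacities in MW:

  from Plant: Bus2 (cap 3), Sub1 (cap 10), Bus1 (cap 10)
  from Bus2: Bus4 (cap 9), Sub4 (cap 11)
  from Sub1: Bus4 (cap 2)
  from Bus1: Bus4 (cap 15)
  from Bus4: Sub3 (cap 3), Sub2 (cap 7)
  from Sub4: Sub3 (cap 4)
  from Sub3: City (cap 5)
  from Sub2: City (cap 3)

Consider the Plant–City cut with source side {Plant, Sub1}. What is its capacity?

15

Edges leaving {Plant, Sub1}: Plant→Bus2 (3), Plant→Bus1 (10), Sub1→Bus4 (2).
Cut capacity = 3 + 10 + 2 = 15.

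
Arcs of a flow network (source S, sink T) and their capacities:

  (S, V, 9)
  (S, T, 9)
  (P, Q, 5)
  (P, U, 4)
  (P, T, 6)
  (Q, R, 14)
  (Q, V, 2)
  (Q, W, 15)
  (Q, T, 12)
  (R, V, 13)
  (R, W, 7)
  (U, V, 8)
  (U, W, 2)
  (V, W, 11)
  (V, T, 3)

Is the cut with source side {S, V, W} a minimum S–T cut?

Yes — it is a minimum cut (capacity 12).

Given cut capacity: 9 + 3 = 12.
Augment S→T: bottleneck 9, flow now 9.
Augment S→V→T: bottleneck 3, flow now 12.
No augmenting path remains; maximum flow = 12.
Cut capacity 12 equals the max flow, so it is a minimum cut.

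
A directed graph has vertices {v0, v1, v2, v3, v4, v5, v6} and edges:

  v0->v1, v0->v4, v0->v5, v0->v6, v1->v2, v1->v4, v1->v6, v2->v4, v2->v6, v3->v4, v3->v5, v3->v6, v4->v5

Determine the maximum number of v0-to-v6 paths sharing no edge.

Assign every edge capacity 1; by Menger, the answer equals the max flow.
Path v0→v6 (+1); total 1.
Path v0→v1→v6 (+1); total 2.
No residual v0→v6 path; max flow = 2.
Certifying cut of size 2: {v0→v1, v0→v6}.

2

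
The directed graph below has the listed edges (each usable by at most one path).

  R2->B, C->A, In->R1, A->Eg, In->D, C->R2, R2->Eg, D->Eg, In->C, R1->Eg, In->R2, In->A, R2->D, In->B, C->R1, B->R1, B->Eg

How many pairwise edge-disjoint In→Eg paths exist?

5

Assign every edge capacity 1; by Menger, the answer equals the max flow.
Path In→R2→Eg (+1); total 1.
Path In→B→Eg (+1); total 2.
Path In→D→Eg (+1); total 3.
Path In→A→Eg (+1); total 4.
Path In→R1→Eg (+1); total 5.
No residual In→Eg path; max flow = 5.
Certifying cut of size 5: {A→Eg, B→Eg, D→Eg, R1→Eg, R2→Eg}.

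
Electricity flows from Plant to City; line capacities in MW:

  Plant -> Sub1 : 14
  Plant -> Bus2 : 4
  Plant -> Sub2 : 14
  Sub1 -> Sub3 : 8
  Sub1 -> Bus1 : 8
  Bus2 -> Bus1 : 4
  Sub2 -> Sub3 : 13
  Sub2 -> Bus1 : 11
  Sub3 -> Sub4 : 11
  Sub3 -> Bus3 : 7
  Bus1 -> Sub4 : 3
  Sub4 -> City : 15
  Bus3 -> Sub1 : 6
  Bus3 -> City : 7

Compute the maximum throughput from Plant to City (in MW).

21

Augment Plant→Sub1→Sub3→Sub4→City: bottleneck 8, flow now 8.
Augment Plant→Sub1→Bus1→Sub4→City: bottleneck 3, flow now 11.
Augment Plant→Sub2→Sub3→Sub4→City: bottleneck 3, flow now 14.
Augment Plant→Sub2→Sub3→Bus3→City: bottleneck 7, flow now 21.
No augmenting path remains; maximum flow = 21.
In the residual graph, reachable from Plant: {Plant, Sub1, Bus2, Sub2, Sub3, Bus1}.
Min-cut edges: Sub3→Sub4 (11), Sub3→Bus3 (7), Bus1→Sub4 (3); capacity 11 + 7 + 3 = 21.
This cut is saturated, so no flow can exceed 21.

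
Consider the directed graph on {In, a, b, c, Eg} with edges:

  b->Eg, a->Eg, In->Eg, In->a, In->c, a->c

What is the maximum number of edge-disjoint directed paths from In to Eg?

2

Assign every edge capacity 1; by Menger, the answer equals the max flow.
Path In→Eg (+1); total 1.
Path In→a→Eg (+1); total 2.
No residual In→Eg path; max flow = 2.
Certifying cut of size 2: {In→Eg, In→a}.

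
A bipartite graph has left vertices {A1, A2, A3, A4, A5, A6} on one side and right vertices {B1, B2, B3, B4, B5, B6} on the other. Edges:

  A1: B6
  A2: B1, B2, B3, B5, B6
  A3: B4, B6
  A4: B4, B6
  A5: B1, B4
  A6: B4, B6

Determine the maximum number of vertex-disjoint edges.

4

Unit-capacity flow: source→left, listed edges, right→sink; max matching = max flow.
Augmenting path A1→B6 (+1); matched 1.
Augmenting path A2→B1 (+1); matched 2.
Augmenting path A3→B4 (+1); matched 3.
Augmenting path A5→B1→A2→B2 (+1); matched 4.
No augmenting path remains; maximum matching = 4.
König certificate: {A2, A5, B4, B6} is a vertex cover of size 4 (every listed pair touches it), so no matching can be larger.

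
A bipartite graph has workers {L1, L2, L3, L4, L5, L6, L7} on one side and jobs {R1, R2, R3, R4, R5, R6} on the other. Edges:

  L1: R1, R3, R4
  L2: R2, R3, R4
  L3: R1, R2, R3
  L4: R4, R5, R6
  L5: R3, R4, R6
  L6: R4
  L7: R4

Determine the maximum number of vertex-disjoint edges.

Unit-capacity flow: source→left, listed edges, right→sink; max matching = max flow.
Augmenting path L1→R1 (+1); matched 1.
Augmenting path L2→R2 (+1); matched 2.
Augmenting path L3→R3 (+1); matched 3.
Augmenting path L4→R4 (+1); matched 4.
Augmenting path L5→R6 (+1); matched 5.
Augmenting path L6→R4→L4→R5 (+1); matched 6.
No augmenting path remains; maximum matching = 6.
König certificate: {L1, L2, L3, L4, L5, R4} is a vertex cover of size 6 (every listed pair touches it), so no matching can be larger.

6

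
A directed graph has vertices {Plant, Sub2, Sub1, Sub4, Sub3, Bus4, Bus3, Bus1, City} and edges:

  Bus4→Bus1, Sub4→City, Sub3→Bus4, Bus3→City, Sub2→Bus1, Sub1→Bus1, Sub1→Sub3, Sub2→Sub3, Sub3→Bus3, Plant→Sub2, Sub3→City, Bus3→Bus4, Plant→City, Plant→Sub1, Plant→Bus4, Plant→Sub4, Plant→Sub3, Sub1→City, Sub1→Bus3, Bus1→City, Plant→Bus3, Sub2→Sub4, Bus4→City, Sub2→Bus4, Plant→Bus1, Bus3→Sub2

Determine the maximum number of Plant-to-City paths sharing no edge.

Assign every edge capacity 1; by Menger, the answer equals the max flow.
Path Plant→City (+1); total 1.
Path Plant→Sub1→City (+1); total 2.
Path Plant→Sub4→City (+1); total 3.
Path Plant→Sub3→City (+1); total 4.
Path Plant→Bus4→City (+1); total 5.
Path Plant→Bus3→City (+1); total 6.
Path Plant→Bus1→City (+1); total 7.
No residual Plant→City path; max flow = 7.
Certifying cut of size 7: {Bus1→City, Bus3→City, Bus4→City, Plant→City, Plant→Sub1, Sub3→City, Sub4→City}.

7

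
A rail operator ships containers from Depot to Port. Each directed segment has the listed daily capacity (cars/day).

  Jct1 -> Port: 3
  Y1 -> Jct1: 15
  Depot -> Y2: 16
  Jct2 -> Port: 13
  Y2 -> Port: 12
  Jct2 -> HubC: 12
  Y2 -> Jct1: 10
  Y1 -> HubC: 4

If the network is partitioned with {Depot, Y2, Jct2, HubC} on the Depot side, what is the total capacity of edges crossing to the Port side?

Edges leaving {Depot, Y2, Jct2, HubC}: Y2→Jct1 (10), Y2→Port (12), Jct2→Port (13).
Cut capacity = 10 + 12 + 13 = 35.

35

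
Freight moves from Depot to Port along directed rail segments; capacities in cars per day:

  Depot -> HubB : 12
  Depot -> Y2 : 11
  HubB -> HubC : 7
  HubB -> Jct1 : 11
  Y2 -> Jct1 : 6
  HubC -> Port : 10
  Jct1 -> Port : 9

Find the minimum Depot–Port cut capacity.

Augment Depot→HubB→HubC→Port: bottleneck 7, flow now 7.
Augment Depot→HubB→Jct1→Port: bottleneck 5, flow now 12.
Augment Depot→Y2→Jct1→Port: bottleneck 4, flow now 16.
No augmenting path remains; maximum flow = 16.
By max-flow min-cut, the minimum cut capacity equals the max flow.
In the residual graph, reachable from Depot: {Depot, HubB, Y2, Jct1}.
Min-cut edges: HubB→HubC (7), Jct1→Port (9); capacity 7 + 9 = 16.

16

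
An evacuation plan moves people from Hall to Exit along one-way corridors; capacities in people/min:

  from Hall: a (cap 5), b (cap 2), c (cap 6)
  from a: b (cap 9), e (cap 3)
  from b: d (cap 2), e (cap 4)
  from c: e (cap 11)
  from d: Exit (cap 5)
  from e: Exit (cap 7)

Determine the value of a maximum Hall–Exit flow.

Augment Hall→a→e→Exit: bottleneck 3, flow now 3.
Augment Hall→b→d→Exit: bottleneck 2, flow now 5.
Augment Hall→c→e→Exit: bottleneck 4, flow now 9.
No augmenting path remains; maximum flow = 9.
In the residual graph, reachable from Hall: {Hall, a, b, c, e}.
Min-cut edges: b→d (2), e→Exit (7); capacity 2 + 7 = 9.
This cut is saturated, so no flow can exceed 9.

9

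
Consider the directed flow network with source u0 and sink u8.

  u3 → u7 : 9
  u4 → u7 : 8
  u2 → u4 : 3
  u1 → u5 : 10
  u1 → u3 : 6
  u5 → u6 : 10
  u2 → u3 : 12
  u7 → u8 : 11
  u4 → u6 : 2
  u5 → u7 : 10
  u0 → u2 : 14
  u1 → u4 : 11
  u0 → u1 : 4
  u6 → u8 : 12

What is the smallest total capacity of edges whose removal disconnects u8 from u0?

16

Augment u0→u1→u3→u7→u8: bottleneck 4, flow now 4.
Augment u0→u2→u3→u7→u8: bottleneck 5, flow now 9.
Augment u0→u2→u4→u6→u8: bottleneck 2, flow now 11.
Augment u0→u2→u4→u7→u8: bottleneck 1, flow now 12.
Augment u0→u2→u3→u1→u4→u7→u8: bottleneck 1, flow now 13. (uses reverse residual edge)
Augment u0→u2→u3→u1→u5→u6→u8: bottleneck 3, flow now 16. (uses reverse residual edge)
No augmenting path remains; maximum flow = 16.
By max-flow min-cut, the minimum cut capacity equals the max flow.
In the residual graph, reachable from u0: {u0, u2, u3}.
Min-cut edges: u0→u1 (4), u2→u4 (3), u3→u7 (9); capacity 4 + 3 + 9 = 16.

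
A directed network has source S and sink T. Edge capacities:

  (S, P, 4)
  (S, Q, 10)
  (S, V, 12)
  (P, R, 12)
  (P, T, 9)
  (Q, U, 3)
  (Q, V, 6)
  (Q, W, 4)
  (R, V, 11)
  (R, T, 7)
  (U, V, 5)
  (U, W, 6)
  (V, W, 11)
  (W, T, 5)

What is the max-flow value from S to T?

Augment S→P→T: bottleneck 4, flow now 4.
Augment S→Q→W→T: bottleneck 4, flow now 8.
Augment S→V→W→T: bottleneck 1, flow now 9.
No augmenting path remains; maximum flow = 9.
In the residual graph, reachable from S: {S, Q, U, V, W}.
Min-cut edges: S→P (4), W→T (5); capacity 4 + 5 = 9.
This cut is saturated, so no flow can exceed 9.

9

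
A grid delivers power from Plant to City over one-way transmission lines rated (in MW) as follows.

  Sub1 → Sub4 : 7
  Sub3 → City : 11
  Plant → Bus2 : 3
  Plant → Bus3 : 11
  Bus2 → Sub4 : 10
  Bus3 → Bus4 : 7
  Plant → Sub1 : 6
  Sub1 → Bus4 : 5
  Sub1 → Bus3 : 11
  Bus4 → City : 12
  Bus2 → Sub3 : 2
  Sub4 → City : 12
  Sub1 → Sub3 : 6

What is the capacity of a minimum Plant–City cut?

Augment Plant→Bus2→Sub4→City: bottleneck 3, flow now 3.
Augment Plant→Sub1→Sub4→City: bottleneck 6, flow now 9.
Augment Plant→Bus3→Bus4→City: bottleneck 7, flow now 16.
No augmenting path remains; maximum flow = 16.
By max-flow min-cut, the minimum cut capacity equals the max flow.
In the residual graph, reachable from Plant: {Plant, Bus3}.
Min-cut edges: Plant→Bus2 (3), Plant→Sub1 (6), Bus3→Bus4 (7); capacity 3 + 6 + 7 = 16.

16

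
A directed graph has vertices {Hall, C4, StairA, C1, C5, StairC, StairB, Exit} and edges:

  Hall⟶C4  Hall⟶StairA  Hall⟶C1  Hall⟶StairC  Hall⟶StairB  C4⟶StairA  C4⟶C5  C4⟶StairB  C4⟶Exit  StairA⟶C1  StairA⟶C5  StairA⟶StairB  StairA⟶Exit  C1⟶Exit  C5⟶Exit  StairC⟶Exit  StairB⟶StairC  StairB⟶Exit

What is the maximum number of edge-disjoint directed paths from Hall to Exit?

Assign every edge capacity 1; by Menger, the answer equals the max flow.
Path Hall→C4→Exit (+1); total 1.
Path Hall→StairA→Exit (+1); total 2.
Path Hall→C1→Exit (+1); total 3.
Path Hall→StairC→Exit (+1); total 4.
Path Hall→StairB→Exit (+1); total 5.
No residual Hall→Exit path; max flow = 5.
Certifying cut of size 5: {Hall→C1, Hall→C4, Hall→StairA, Hall→StairB, Hall→StairC}.

5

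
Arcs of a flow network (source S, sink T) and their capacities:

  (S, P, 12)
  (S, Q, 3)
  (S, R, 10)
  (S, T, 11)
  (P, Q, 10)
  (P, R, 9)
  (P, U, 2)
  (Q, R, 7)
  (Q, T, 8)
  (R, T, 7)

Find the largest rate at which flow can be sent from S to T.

Augment S→T: bottleneck 11, flow now 11.
Augment S→Q→T: bottleneck 3, flow now 14.
Augment S→R→T: bottleneck 7, flow now 21.
Augment S→P→Q→T: bottleneck 5, flow now 26.
No augmenting path remains; maximum flow = 26.
In the residual graph, reachable from S: {S, P, Q, R, U}.
Min-cut edges: S→T (11), Q→T (8), R→T (7); capacity 11 + 8 + 7 = 26.
This cut is saturated, so no flow can exceed 26.

26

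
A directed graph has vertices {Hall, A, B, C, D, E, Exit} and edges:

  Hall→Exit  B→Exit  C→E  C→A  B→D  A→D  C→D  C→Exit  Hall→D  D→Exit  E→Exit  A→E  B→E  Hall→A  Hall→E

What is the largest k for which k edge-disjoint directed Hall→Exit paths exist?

3

Assign every edge capacity 1; by Menger, the answer equals the max flow.
Path Hall→Exit (+1); total 1.
Path Hall→D→Exit (+1); total 2.
Path Hall→E→Exit (+1); total 3.
No residual Hall→Exit path; max flow = 3.
Certifying cut of size 3: {D→Exit, E→Exit, Hall→Exit}.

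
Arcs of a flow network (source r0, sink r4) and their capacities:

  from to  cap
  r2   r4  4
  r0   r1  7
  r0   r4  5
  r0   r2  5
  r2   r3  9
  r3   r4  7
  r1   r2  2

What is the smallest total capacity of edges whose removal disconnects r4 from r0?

Augment r0→r4: bottleneck 5, flow now 5.
Augment r0→r2→r4: bottleneck 4, flow now 9.
Augment r0→r2→r3→r4: bottleneck 1, flow now 10.
Augment r0→r1→r2→r3→r4: bottleneck 2, flow now 12.
No augmenting path remains; maximum flow = 12.
By max-flow min-cut, the minimum cut capacity equals the max flow.
In the residual graph, reachable from r0: {r0, r1}.
Min-cut edges: r0→r2 (5), r0→r4 (5), r1→r2 (2); capacity 5 + 5 + 2 = 12.

12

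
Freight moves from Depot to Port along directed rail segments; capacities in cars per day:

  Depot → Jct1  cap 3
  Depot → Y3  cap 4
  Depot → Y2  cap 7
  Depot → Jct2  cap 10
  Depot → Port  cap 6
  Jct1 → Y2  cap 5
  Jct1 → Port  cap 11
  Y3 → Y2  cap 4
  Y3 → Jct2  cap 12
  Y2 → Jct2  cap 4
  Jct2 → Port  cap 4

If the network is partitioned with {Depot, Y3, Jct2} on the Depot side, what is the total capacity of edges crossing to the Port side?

24

Edges leaving {Depot, Y3, Jct2}: Depot→Jct1 (3), Depot→Y2 (7), Depot→Port (6), Y3→Y2 (4), Jct2→Port (4).
Cut capacity = 3 + 7 + 6 + 4 + 4 = 24.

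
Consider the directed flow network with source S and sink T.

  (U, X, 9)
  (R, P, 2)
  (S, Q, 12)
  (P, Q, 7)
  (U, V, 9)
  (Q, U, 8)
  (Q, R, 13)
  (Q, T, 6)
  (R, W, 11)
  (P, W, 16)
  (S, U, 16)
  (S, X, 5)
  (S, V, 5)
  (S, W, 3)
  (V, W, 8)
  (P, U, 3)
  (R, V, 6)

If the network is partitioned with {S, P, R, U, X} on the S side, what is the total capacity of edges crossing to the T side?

Edges leaving {S, P, R, U, X}: S→Q (12), S→V (5), S→W (3), P→Q (7), P→W (16), R→V (6), R→W (11), U→V (9).
Cut capacity = 12 + 5 + 3 + 7 + 16 + 6 + 11 + 9 = 69.

69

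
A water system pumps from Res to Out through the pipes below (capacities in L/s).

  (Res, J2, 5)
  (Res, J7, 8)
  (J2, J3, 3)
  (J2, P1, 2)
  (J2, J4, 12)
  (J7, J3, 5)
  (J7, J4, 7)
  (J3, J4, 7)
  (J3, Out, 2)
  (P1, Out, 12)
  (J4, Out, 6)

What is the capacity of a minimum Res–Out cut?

Augment Res→J2→J3→Out: bottleneck 2, flow now 2.
Augment Res→J2→P1→Out: bottleneck 2, flow now 4.
Augment Res→J2→J4→Out: bottleneck 1, flow now 5.
Augment Res→J7→J4→Out: bottleneck 5, flow now 10.
No augmenting path remains; maximum flow = 10.
By max-flow min-cut, the minimum cut capacity equals the max flow.
In the residual graph, reachable from Res: {Res, J2, J7, J3, J4}.
Min-cut edges: J2→P1 (2), J3→Out (2), J4→Out (6); capacity 2 + 2 + 6 = 10.

10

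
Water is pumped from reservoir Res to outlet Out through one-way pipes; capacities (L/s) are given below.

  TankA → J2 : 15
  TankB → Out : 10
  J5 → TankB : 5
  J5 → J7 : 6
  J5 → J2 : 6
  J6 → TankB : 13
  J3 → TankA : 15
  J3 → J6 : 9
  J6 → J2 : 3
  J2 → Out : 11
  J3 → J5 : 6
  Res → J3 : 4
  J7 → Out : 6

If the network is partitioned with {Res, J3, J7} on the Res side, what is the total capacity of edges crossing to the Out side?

Edges leaving {Res, J3, J7}: J3→J6 (9), J3→TankA (15), J3→J5 (6), J7→Out (6).
Cut capacity = 9 + 15 + 6 + 6 = 36.

36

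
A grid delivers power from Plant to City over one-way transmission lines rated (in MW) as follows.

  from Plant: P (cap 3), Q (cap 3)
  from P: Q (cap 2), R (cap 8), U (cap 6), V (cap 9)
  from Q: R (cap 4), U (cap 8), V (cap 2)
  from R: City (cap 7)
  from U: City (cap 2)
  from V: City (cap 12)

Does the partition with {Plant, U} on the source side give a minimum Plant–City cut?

No — its capacity is 8, but the minimum cut has capacity 6.

Given cut capacity: 3 + 3 + 2 = 8.
Augment Plant→P→R→City: bottleneck 3, flow now 3.
Augment Plant→Q→R→City: bottleneck 3, flow now 6.
No augmenting path remains; maximum flow = 6.
In the residual graph, reachable from Plant: {Plant}.
Min-cut edges: Plant→P (3), Plant→Q (3); capacity 3 + 3 = 6.
Cut capacity 8 exceeds the max flow 6, so it is not minimum.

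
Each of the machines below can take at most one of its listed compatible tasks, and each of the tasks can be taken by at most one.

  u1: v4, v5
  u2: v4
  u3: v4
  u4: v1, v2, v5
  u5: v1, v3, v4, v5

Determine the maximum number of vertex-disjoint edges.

Unit-capacity flow: source→left, listed edges, right→sink; max matching = max flow.
Augmenting path u1→v4 (+1); matched 1.
Augmenting path u4→v1 (+1); matched 2.
Augmenting path u5→v3 (+1); matched 3.
Augmenting path u2→v4→u1→v5 (+1); matched 4.
No augmenting path remains; maximum matching = 4.
König certificate: {u1, u4, u5, v4} is a vertex cover of size 4 (every listed pair touches it), so no matching can be larger.

4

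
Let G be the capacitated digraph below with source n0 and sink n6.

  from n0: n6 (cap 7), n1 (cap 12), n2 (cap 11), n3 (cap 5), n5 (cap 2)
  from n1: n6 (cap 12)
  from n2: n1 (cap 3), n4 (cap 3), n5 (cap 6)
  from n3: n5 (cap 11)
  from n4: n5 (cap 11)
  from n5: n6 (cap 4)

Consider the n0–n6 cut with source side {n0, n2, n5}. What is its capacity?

Edges leaving {n0, n2, n5}: n0→n1 (12), n0→n3 (5), n0→n6 (7), n2→n1 (3), n2→n4 (3), n5→n6 (4).
Cut capacity = 12 + 5 + 7 + 3 + 3 + 4 = 34.

34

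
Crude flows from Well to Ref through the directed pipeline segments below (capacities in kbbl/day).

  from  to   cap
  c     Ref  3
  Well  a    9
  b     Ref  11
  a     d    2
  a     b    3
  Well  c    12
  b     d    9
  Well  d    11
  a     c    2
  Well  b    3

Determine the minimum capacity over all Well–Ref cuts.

Augment Well→b→Ref: bottleneck 3, flow now 3.
Augment Well→c→Ref: bottleneck 3, flow now 6.
Augment Well→a→b→Ref: bottleneck 3, flow now 9.
No augmenting path remains; maximum flow = 9.
By max-flow min-cut, the minimum cut capacity equals the max flow.
In the residual graph, reachable from Well: {Well, a, c, d}.
Min-cut edges: Well→b (3), a→b (3), c→Ref (3); capacity 3 + 3 + 3 = 9.

9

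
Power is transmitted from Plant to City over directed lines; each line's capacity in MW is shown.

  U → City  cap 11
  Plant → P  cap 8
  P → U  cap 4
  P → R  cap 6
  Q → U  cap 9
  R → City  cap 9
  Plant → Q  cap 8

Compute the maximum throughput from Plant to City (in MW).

16

Augment Plant→P→R→City: bottleneck 6, flow now 6.
Augment Plant→P→U→City: bottleneck 2, flow now 8.
Augment Plant→Q→U→City: bottleneck 8, flow now 16.
No augmenting path remains; maximum flow = 16.
In the residual graph, reachable from Plant: {Plant}.
Min-cut edges: Plant→P (8), Plant→Q (8); capacity 8 + 8 = 16.
This cut is saturated, so no flow can exceed 16.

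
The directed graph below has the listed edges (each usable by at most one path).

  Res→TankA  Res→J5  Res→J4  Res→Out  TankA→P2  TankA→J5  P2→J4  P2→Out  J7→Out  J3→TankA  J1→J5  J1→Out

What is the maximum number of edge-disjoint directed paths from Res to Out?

Assign every edge capacity 1; by Menger, the answer equals the max flow.
Path Res→Out (+1); total 1.
Path Res→TankA→P2→Out (+1); total 2.
No residual Res→Out path; max flow = 2.
Certifying cut of size 2: {Res→Out, Res→TankA}.

2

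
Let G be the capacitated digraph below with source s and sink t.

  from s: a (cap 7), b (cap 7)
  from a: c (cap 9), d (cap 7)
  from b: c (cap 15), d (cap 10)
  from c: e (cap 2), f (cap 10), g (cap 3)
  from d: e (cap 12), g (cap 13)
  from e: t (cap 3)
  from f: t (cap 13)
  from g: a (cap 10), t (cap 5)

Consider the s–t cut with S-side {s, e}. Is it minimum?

Given cut capacity: 7 + 7 + 3 = 17.
Augment s→a→c→e→t: bottleneck 2, flow now 2.
Augment s→a→c→f→t: bottleneck 5, flow now 7.
Augment s→b→c→f→t: bottleneck 5, flow now 12.
Augment s→b→c→g→t: bottleneck 2, flow now 14.
No augmenting path remains; maximum flow = 14.
In the residual graph, reachable from s: {s}.
Min-cut edges: s→a (7), s→b (7); capacity 7 + 7 = 14.
Cut capacity 17 exceeds the max flow 14, so it is not minimum.

No — its capacity is 17, but the minimum cut has capacity 14.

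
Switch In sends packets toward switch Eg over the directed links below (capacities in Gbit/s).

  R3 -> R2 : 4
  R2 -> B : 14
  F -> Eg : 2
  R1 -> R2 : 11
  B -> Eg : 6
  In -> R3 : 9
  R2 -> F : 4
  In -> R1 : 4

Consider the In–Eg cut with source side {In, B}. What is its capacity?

19

Edges leaving {In, B}: In→R3 (9), In→R1 (4), B→Eg (6).
Cut capacity = 9 + 4 + 6 = 19.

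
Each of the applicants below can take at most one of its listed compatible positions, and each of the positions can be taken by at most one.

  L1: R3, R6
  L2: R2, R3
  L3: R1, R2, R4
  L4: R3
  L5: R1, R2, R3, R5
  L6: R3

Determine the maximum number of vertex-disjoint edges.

5

Unit-capacity flow: source→left, listed edges, right→sink; max matching = max flow.
Augmenting path L1→R3 (+1); matched 1.
Augmenting path L2→R2 (+1); matched 2.
Augmenting path L3→R1 (+1); matched 3.
Augmenting path L5→R5 (+1); matched 4.
Augmenting path L4→R3→L1→R6 (+1); matched 5.
No augmenting path remains; maximum matching = 5.
König certificate: {L1, L2, L3, L5, R3} is a vertex cover of size 5 (every listed pair touches it), so no matching can be larger.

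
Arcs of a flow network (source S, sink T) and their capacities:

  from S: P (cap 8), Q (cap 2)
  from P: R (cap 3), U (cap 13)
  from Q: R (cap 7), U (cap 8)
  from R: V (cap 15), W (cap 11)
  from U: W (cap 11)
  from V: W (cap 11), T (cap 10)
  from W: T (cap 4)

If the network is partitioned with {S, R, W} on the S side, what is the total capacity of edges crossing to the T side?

Edges leaving {S, R, W}: S→P (8), S→Q (2), R→V (15), W→T (4).
Cut capacity = 8 + 2 + 15 + 4 = 29.

29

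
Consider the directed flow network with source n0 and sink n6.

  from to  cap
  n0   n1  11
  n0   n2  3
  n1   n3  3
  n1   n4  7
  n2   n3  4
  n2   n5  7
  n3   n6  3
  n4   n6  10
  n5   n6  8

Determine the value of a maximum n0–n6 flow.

Augment n0→n1→n3→n6: bottleneck 3, flow now 3.
Augment n0→n1→n4→n6: bottleneck 7, flow now 10.
Augment n0→n2→n5→n6: bottleneck 3, flow now 13.
No augmenting path remains; maximum flow = 13.
In the residual graph, reachable from n0: {n0, n1}.
Min-cut edges: n0→n2 (3), n1→n3 (3), n1→n4 (7); capacity 3 + 3 + 7 = 13.
This cut is saturated, so no flow can exceed 13.

13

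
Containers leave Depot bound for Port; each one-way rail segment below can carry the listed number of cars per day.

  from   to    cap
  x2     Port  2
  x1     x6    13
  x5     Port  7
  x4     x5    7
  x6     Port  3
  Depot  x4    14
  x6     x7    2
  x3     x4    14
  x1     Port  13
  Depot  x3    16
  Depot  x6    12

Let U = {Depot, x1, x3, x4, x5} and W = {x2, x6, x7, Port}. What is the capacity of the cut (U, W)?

Edges leaving {Depot, x1, x3, x4, x5}: Depot→x6 (12), x1→x6 (13), x1→Port (13), x5→Port (7).
Cut capacity = 12 + 13 + 13 + 7 = 45.

45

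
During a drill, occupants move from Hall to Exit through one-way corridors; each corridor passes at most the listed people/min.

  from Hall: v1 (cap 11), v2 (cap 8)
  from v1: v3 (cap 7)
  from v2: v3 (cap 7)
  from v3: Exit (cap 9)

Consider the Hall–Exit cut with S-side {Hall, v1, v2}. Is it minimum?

No — its capacity is 14, but the minimum cut has capacity 9.

Given cut capacity: 7 + 7 = 14.
Augment Hall→v1→v3→Exit: bottleneck 7, flow now 7.
Augment Hall→v2→v3→Exit: bottleneck 2, flow now 9.
No augmenting path remains; maximum flow = 9.
In the residual graph, reachable from Hall: {Hall, v1, v2, v3}.
Min-cut edges: v3→Exit (9); capacity 9 = 9.
Cut capacity 14 exceeds the max flow 9, so it is not minimum.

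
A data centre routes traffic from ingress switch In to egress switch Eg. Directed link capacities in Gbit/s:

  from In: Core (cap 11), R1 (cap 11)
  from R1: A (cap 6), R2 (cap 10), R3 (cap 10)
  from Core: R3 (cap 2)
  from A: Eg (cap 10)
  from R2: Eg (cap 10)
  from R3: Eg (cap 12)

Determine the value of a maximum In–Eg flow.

13

Augment In→R1→A→Eg: bottleneck 6, flow now 6.
Augment In→R1→R2→Eg: bottleneck 5, flow now 11.
Augment In→Core→R3→Eg: bottleneck 2, flow now 13.
No augmenting path remains; maximum flow = 13.
In the residual graph, reachable from In: {In, Core}.
Min-cut edges: In→R1 (11), Core→R3 (2); capacity 11 + 2 = 13.
This cut is saturated, so no flow can exceed 13.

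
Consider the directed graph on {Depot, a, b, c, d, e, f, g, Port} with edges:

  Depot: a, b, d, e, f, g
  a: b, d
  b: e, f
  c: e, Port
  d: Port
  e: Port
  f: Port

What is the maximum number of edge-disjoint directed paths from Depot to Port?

Assign every edge capacity 1; by Menger, the answer equals the max flow.
Path Depot→d→Port (+1); total 1.
Path Depot→e→Port (+1); total 2.
Path Depot→f→Port (+1); total 3.
No residual Depot→Port path; max flow = 3.
Certifying cut of size 3: {d→Port, e→Port, f→Port}.

3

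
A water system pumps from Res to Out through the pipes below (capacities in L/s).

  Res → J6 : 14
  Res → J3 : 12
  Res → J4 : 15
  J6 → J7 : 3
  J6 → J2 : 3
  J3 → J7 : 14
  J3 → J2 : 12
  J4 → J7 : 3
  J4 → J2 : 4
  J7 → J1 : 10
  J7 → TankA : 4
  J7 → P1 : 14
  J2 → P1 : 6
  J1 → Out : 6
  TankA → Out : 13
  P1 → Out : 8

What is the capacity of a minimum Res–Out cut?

Augment Res→J6→J7→J1→Out: bottleneck 3, flow now 3.
Augment Res→J6→J2→P1→Out: bottleneck 3, flow now 6.
Augment Res→J3→J7→J1→Out: bottleneck 3, flow now 9.
Augment Res→J3→J7→TankA→Out: bottleneck 4, flow now 13.
Augment Res→J3→J7→P1→Out: bottleneck 5, flow now 18.
No augmenting path remains; maximum flow = 18.
By max-flow min-cut, the minimum cut capacity equals the max flow.
In the residual graph, reachable from Res: {Res, J6, J3, J4, J7, J2, J1, P1}.
Min-cut edges: J7→TankA (4), J1→Out (6), P1→Out (8); capacity 4 + 6 + 8 = 18.

18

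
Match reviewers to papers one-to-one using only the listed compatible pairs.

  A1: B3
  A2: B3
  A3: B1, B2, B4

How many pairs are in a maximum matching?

2

Unit-capacity flow: source→left, listed edges, right→sink; max matching = max flow.
Augmenting path A1→B3 (+1); matched 1.
Augmenting path A3→B1 (+1); matched 2.
No augmenting path remains; maximum matching = 2.
König certificate: {A3, B3} is a vertex cover of size 2 (every listed pair touches it), so no matching can be larger.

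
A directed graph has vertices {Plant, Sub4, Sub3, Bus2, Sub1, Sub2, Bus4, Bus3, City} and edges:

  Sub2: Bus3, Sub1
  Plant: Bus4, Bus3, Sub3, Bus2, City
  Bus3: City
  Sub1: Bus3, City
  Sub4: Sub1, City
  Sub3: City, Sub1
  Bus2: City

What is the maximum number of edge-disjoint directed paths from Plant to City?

4

Assign every edge capacity 1; by Menger, the answer equals the max flow.
Path Plant→City (+1); total 1.
Path Plant→Sub3→City (+1); total 2.
Path Plant→Bus2→City (+1); total 3.
Path Plant→Bus3→City (+1); total 4.
No residual Plant→City path; max flow = 4.
Certifying cut of size 4: {Plant→Bus2, Plant→Bus3, Plant→City, Plant→Sub3}.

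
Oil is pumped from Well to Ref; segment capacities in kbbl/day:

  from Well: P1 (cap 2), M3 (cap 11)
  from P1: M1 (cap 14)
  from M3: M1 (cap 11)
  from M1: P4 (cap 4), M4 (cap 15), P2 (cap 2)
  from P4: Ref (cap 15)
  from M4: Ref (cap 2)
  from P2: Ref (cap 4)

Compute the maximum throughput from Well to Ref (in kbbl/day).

8

Augment Well→P1→M1→P4→Ref: bottleneck 2, flow now 2.
Augment Well→M3→M1→P4→Ref: bottleneck 2, flow now 4.
Augment Well→M3→M1→M4→Ref: bottleneck 2, flow now 6.
Augment Well→M3→M1→P2→Ref: bottleneck 2, flow now 8.
No augmenting path remains; maximum flow = 8.
In the residual graph, reachable from Well: {Well, P1, M3, M1, M4}.
Min-cut edges: M1→P4 (4), M1→P2 (2), M4→Ref (2); capacity 4 + 2 + 2 = 8.
This cut is saturated, so no flow can exceed 8.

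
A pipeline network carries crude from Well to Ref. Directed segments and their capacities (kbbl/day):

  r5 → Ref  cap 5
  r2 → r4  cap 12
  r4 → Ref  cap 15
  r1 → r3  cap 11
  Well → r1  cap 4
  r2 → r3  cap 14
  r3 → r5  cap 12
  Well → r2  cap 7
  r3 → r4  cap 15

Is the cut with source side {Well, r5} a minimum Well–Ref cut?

No — its capacity is 16, but the minimum cut has capacity 11.

Given cut capacity: 4 + 7 + 5 = 16.
Augment Well→r2→r4→Ref: bottleneck 7, flow now 7.
Augment Well→r1→r3→r4→Ref: bottleneck 4, flow now 11.
No augmenting path remains; maximum flow = 11.
In the residual graph, reachable from Well: {Well}.
Min-cut edges: Well→r1 (4), Well→r2 (7); capacity 4 + 7 = 11.
Cut capacity 16 exceeds the max flow 11, so it is not minimum.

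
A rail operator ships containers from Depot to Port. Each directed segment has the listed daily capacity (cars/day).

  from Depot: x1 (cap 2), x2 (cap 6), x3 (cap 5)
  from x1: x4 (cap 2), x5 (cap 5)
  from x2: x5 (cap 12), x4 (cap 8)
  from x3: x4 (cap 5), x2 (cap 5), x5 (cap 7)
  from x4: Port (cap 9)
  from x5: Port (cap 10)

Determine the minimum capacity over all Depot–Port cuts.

Augment Depot→x1→x4→Port: bottleneck 2, flow now 2.
Augment Depot→x2→x4→Port: bottleneck 6, flow now 8.
Augment Depot→x3→x4→Port: bottleneck 1, flow now 9.
Augment Depot→x3→x5→Port: bottleneck 4, flow now 13.
No augmenting path remains; maximum flow = 13.
By max-flow min-cut, the minimum cut capacity equals the max flow.
In the residual graph, reachable from Depot: {Depot}.
Min-cut edges: Depot→x1 (2), Depot→x2 (6), Depot→x3 (5); capacity 2 + 6 + 5 = 13.

13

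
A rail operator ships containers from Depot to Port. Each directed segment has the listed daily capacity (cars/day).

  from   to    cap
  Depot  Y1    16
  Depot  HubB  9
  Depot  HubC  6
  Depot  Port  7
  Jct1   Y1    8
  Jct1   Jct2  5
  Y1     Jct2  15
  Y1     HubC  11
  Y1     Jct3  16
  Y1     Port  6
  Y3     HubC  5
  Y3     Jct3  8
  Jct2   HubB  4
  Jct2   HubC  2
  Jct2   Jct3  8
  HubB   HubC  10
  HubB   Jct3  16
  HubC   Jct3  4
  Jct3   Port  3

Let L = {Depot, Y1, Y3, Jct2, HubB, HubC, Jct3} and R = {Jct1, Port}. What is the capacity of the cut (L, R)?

16

Edges leaving {Depot, Y1, Y3, Jct2, HubB, HubC, Jct3}: Depot→Port (7), Y1→Port (6), Jct3→Port (3).
Cut capacity = 7 + 6 + 3 = 16.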